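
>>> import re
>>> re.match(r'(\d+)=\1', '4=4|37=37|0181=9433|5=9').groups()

('4',)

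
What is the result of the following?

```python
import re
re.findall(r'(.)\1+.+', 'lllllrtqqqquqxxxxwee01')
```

['l']

`\1` has to match the exact text group 1 already captured.
Matches: at [0:22] match 'lllllrtqqqquqxxxxwee01', group 1 = 'l'.
One capturing group, so `findall` returns just the captured substring from the one match — 1 in all.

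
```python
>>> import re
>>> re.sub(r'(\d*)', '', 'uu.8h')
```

'uu.h'

Pattern: zero or more of a digit (captured).
Matches: at [0:0] → ''; at [1:1] → ''; at [2:2] → ''; at [3:4] → '8'; at [4:4] → ''; ….
Each match is replaced by ''.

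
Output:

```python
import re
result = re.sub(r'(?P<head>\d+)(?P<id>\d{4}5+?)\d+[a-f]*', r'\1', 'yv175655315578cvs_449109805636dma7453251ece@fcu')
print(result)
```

The replacement refers to a captured group, so each match is rewritten using its own captured text.

yv17565vs_4491ma7@fcu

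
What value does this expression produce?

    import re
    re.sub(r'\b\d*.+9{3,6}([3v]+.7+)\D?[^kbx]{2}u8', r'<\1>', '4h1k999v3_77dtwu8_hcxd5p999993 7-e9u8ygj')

The pattern matches a word boundary (`\b`, zero-width); then zero or more of a digit, then one or more of any character, then 3 to 6 of the literal '9'; then one or more of one of [3v], then any character, then one or more of the literal '7' (captured); then optionally a non-digit; then exactly 2 of any character except [kbx], then the literal 'u8'.
Matches: at [0:37] → '4h1k999v3_77dtwu8_hcxd5p999993 7-e9u8'.
Each match is replaced using the text its own group 1 captured.

'<3 7>ygj'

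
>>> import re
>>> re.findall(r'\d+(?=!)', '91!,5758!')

['91', '5758']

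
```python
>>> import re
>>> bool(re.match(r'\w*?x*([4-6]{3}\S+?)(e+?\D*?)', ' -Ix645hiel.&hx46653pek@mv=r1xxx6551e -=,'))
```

False

Pattern: zero or more of a word character (lazy), then zero or more of the literal 'x'; then exactly 3 of a character in [4-6], then one or more of a non-whitespace character (lazy) (captured); then one or more of the literal 'e' (lazy), then zero or more of a non-digit (lazy) (captured).
With `match`, the pattern is implicitly anchored at the beginning.
Here the pattern fails at index 0, so the call returns None, and `bool(None)` is False.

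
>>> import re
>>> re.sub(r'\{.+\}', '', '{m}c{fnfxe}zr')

'zr'

Each match is replaced by ''.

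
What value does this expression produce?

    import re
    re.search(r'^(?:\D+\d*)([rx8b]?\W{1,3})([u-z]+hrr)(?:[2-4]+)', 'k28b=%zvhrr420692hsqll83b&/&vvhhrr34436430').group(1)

'b=%'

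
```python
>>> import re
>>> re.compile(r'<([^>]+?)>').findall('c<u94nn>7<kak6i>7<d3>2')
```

One capturing group, so `findall` returns just the captured substring from each match — 3 in all.

['u94nn', 'kak6i', 'd3']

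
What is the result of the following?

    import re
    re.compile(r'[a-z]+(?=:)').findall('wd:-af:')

['wd', 'af']

The `(?=…)`/`(?<=…)` assertion just peeks at neighbouring text; it doesn't advance the match position.
Scanning left to right: at [0:2] → 'wd'; at [4:6] → 'af'.
Since nothing is captured, `findall` lists the 2 matched substrings directly.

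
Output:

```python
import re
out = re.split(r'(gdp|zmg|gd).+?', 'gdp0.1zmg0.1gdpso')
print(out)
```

['', 'gdp', '.1', 'zmg', '.1', 'gdp', 'o']

The regex engine tests alternatives in the order written; an earlier branch that matches wins even if a later one would match more.
Matches to split on: at [0:4] → 'gdp0'; at [6:10] → 'zmg0'; at [12:16] → 'gdps'.
Because the pattern has a capturing group, `split` also inserts each captured text between the pieces.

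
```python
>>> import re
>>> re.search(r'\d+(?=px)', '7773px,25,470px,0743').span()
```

(0, 4)

Lookahead/lookbehind check context without consuming it, so the matched span excludes the asserted characters.
`re.search` tries every starting position until one works.
The match spans [0:4] → '7773'.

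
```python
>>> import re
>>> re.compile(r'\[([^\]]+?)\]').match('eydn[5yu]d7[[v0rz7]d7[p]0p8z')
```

`re.match` only tries the pattern at the start of the string.
Here position 0 doesn't satisfy it, so the call returns None.

None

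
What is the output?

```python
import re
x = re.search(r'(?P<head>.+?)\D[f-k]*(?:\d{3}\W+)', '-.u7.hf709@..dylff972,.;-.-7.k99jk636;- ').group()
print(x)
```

-.u7.hf709@..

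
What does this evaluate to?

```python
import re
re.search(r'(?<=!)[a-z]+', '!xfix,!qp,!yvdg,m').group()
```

'xfix'

The `(?=…)`/`(?<=…)` assertion just peeks at neighbouring text; it doesn't advance the match position.
The match spans [1:5] → 'xfix'.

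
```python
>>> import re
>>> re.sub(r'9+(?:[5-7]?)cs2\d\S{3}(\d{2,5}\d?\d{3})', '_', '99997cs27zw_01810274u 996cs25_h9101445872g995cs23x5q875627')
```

Every occurrence is swapped for '_'.

'_u _g_'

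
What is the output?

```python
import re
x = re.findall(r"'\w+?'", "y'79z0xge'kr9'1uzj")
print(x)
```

Scanning left to right: at [1:10] → "'79z0xge'".
No capturing groups, so `findall` returns the 1 full match string.

["'79z0xge'"]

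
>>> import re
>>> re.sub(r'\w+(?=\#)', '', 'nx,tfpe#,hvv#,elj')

The `(?=…)`/`(?<=…)` assertion just peeks at neighbouring text; it doesn't advance the match position.
Matches: at [3:7] → 'tfpe'; at [9:12] → 'hvv'.
Each match is replaced by ''.

'nx,#,#,elj'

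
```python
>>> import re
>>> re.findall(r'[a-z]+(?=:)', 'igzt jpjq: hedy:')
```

Lookahead/lookbehind check context without consuming it, so the matched span excludes the asserted characters.
Walking the string: at [5:9] → 'jpjq'; at [11:15] → 'hedy'.
No capturing groups, so `findall` returns the 2 full match strings.

['jpjq', 'hedy']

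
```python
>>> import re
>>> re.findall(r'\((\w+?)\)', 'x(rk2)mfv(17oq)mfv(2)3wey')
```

With a single group, `findall` returns only what that group captured — 3 items.

['rk2', '17oq', '2']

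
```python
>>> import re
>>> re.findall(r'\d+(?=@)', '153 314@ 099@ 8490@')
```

['314', '099', '8490']

The `(?=…)`/`(?<=…)` assertion just peeks at neighbouring text; it doesn't advance the match position.
Scanning left to right: at [4:7] → '314'; at [9:12] → '099'; at [14:18] → '8490'.
With no groups in the pattern, `findall` gives back each whole match — 3 here.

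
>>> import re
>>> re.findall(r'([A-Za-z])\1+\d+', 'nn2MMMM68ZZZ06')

['n', 'M', 'Z']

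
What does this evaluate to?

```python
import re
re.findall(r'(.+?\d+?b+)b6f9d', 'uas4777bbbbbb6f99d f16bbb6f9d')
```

This matches one or more of any character (lazy), then one or more of a digit (lazy), then one or more of a literal 'b' (captured); then the literal 'b6f', then the literal '9d'.
Matches: at [0:29] match 'uas4777bbbbbb6f99d f16bbb6f9d', group 1 = 'uas4777bbbbbb6f99d f16bb'.
One capturing group, so `findall` returns just the captured substring from the one match — 1 in all.

['uas4777bbbbbb6f99d f16bb']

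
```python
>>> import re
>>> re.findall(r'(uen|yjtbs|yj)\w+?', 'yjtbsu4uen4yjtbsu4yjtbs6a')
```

['yjtbs', 'uen', 'yjtbs', 'yjtbs']

`|` is ordered: at each position the engine commits to the first alternative that works.
With a single group, `findall` returns only what that group captured — 4 items.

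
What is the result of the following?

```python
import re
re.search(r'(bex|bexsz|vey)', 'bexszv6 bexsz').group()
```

Alternation isn't longest-match — the leftmost alternative that fits at this position is chosen.
`re.search` tries every starting position until one works.
The match spans [0:3] → 'bex'.
Captured: group 1 = 'bex'.

'bex'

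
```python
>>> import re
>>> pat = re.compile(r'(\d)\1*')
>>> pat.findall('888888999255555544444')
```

The backreference `\1` re-matches whatever the first group consumed, character for character.
One capturing group, so `findall` returns just the captured substring from each match — 5 in all.

['8', '9', '2', '5', '4']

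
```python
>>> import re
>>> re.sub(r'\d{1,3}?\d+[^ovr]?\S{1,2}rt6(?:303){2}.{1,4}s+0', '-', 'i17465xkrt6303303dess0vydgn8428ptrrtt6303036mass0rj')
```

`sub` substitutes '-' at each match site.

'i-vydgn8428ptrrtt6303036mass0rj'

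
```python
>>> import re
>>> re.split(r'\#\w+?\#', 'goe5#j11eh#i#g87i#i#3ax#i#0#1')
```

Matches to split on: at [4:11] → '#j11eh#'; at [12:18] → '#g87i#'; at [19:24] → '#3ax#'; at [25:28] → '#0#'.
Splitting on the pattern gives 5 pieces.

['goe5', 'i', 'i', 'i', '1']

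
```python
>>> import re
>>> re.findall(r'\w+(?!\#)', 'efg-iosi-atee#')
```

['efg', 'iosi', 'ate']

`(?!…)`/`(?<!…)` only lets a position through if the neighbouring text does NOT match; no characters are consumed.
Matches: at [0:3] → 'efg'; at [4:8] → 'iosi'; at [9:12] → 'ate'.
`findall` yields the raw match text (3 of them) because the pattern has no groups.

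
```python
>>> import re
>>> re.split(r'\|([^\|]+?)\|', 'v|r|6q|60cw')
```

['v', 'r', '6q|60cw']

Matches to split on: at [1:4] → '|r|'.
Because the pattern has a capturing group, `split` also inserts each captured text between the pieces.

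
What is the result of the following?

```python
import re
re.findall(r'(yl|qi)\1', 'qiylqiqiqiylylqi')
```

['qi', 'yl']

The backreference `\1` re-matches whatever the first group consumed, character for character.
Matches: at [4:8] match 'qiqi', group 1 = 'qi'; at [10:14] match 'ylyl', group 1 = 'yl'.
`findall` collects group 1 from each match (2 total).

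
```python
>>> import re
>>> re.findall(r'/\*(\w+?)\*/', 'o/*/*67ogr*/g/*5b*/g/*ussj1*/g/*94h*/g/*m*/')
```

['67ogr', '5b', 'ussj1', '94h', 'm']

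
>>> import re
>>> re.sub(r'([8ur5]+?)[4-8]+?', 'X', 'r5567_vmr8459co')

'XX7_vmX459co'

A non-greedy quantifier consumes as few characters as it can — just enough that the remainder of the pattern still matches from where it stops; whatever follows it matches normally.
Each match is replaced by 'X'.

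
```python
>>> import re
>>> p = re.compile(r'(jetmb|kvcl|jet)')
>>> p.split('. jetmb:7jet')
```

['. ', 'jetmb', ':7', 'jet', '']

The regex engine tests alternatives in the order written; an earlier branch that matches wins even if a later one would match more.
Matches to split on: at [2:7] → 'jetmb'; at [9:12] → 'jet'.
Because the pattern has a capturing group, `split` also inserts each captured text between the pieces.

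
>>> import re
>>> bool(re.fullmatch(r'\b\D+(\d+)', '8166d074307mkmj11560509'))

False

This matches a word boundary (`\b`, zero-width); then one or more of a non-digit; then one or more of a digit (captured).
For `fullmatch`, every character of the input must be accounted for by the pattern.
Here there's no way to consume every character, so the call returns None, and `bool(None)` is False.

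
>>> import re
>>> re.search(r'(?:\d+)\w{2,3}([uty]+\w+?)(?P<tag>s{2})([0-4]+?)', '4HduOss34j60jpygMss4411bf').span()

(0, 8)

Pattern: one or more of a digit (non-capturing group); then 2 to 3 of a word character; then one or more of one of [uty], then one or more of a word character (lazy) (captured); then exactly 2 of a literal 's' (captured as 'tag'); then one or more of a character in [0-4] (lazy) (captured).
Lazy quantifiers expand one character at a time until the remainder of the pattern can match.
Unlike `match`, `search` isn't anchored — it looks for the pattern anywhere in the string.
The match spans [0:8] → '4HduOss3'.
Captured: group 1 = 'uO', group 2 = 'ss', group 3 = '3'.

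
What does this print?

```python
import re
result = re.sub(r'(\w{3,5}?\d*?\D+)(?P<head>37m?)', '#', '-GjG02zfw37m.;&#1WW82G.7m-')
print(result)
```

Pattern: 3 to 5 of a word character (lazy), then zero or more of a digit (lazy), then one or more of a non-digit (captured); then the literal '37', then optionally the literal 'm' (captured as 'head').
Matches: at [1:12] → 'GjG02zfw37m'.
`sub` substitutes '#' at each match site.

-#.;&#1WW82G.7m-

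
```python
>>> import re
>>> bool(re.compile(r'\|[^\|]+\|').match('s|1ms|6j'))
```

False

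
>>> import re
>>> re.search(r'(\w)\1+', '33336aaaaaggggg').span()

(0, 4)

`\1` is not a pattern — it's the concrete string captured by group 1, re-applied verbatim.
Unlike `match`, `search` isn't anchored — it looks for the pattern anywhere in the string.
The match spans [0:4] → '3333'.
Captured: group 1 = '3'.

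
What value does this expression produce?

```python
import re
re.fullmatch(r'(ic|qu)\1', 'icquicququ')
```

After group 1 captures some text, `\1` only succeeds where that same text appears again.
`re.fullmatch` requires the pattern to consume the entire string.
Here the pattern can't cover the whole string, so the call returns None.

None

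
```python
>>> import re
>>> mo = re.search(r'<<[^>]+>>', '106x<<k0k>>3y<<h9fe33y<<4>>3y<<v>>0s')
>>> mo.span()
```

(4, 11)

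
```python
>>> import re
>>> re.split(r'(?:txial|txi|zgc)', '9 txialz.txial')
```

Alternation isn't longest-match — the leftmost alternative that fits at this position is chosen.
Matches to split on: at [2:7] → 'txial'; at [9:14] → 'txial'.
`split` removes every match and returns the 3 fragments in between.

['9 ', 'z.', '']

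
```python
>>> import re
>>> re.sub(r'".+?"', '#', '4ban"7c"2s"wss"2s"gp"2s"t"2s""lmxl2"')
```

A non-greedy quantifier consumes as few characters as it can — just enough that the remainder of the pattern still matches from where it stops; whatever follows it matches normally.
Matches: at [4:8] → '"7c"'; at [10:15] → '"wss"'; at [17:21] → '"gp"'; at [23:26] → '"t"'; at [28:36] → '""lmxl2"'.
Every occurrence is swapped for '#'.

'4ban#2s#2s#2s#2s#'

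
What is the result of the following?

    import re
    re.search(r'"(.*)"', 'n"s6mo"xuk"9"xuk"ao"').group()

'"s6mo"xuk"9"xuk"ao"'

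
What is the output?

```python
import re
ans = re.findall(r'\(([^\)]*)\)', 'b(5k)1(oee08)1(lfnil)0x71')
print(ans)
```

['5k', 'oee08', 'lfnil']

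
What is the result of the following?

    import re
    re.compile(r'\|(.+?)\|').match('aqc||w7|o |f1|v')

None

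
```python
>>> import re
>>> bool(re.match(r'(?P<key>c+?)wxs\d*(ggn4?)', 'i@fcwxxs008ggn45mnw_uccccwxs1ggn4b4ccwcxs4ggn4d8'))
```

False

`match` is anchored at position 0; if the pattern doesn't fit there, it returns None.
Here the string doesn't start with a match, so the call returns None, and `bool(None)` is False.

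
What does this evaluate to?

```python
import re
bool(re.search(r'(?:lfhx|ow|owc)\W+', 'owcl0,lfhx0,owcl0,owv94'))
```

False

Here nothing in the string fits, so the call returns None, and `bool(None)` is False.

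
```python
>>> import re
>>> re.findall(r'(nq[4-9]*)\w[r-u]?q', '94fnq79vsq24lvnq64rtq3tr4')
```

['nq79', 'nq64']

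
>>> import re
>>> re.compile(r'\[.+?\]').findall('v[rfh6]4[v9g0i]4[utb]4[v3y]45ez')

['[rfh6]', '[v9g0i]', '[utb]', '[v3y]']

Because the quantifier is non-greedy, it stops expanding at the earliest point where the rest of the pattern can succeed.
Matches: at [1:7] → '[rfh6]'; at [8:15] → '[v9g0i]'; at [16:21] → '[utb]'; at [22:27] → '[v3y]'.
`findall` yields the raw match text (4 of them) because the pattern has no groups.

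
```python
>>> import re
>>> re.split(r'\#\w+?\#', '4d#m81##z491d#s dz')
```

['4d', '', 's dz']

Splitting on the pattern gives 3 pieces.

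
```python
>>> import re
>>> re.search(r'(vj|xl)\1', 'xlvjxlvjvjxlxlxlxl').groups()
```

('vj',)

`\1` has to match the exact text group 1 already captured.
`re.search` tries every starting position until one works.
The match spans [6:10] → 'vjvj'.
Captured: group 1 = 'vj'.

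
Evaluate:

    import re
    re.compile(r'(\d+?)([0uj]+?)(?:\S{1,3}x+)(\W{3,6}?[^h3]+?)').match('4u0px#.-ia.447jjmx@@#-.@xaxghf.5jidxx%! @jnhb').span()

`re.match` only tries the pattern at the start of the string.
The match spans [0:9] → '4u0px#.-i'.

(0, 9)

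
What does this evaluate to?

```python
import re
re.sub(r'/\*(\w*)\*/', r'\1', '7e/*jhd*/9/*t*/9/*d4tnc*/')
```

'7ejhd9t9d4tnc'

Matches: at [2:9] → '/*jhd*/'; at [10:15] → '/*t*/'; at [16:25] → '/*d4tnc*/'.
Each match is replaced using the text its own group 1 captured.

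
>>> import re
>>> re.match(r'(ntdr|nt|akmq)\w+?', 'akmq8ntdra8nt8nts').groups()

('akmq',)

`match` is anchored at position 0; if the pattern doesn't fit there, it returns None.
The match spans [0:5] → 'akmq8'.
Captured: group 1 = 'akmq'.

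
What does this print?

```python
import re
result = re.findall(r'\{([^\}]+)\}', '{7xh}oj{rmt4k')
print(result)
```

One capturing group, so `findall` returns just the captured substring from the one match — 1 in all.

['7xh']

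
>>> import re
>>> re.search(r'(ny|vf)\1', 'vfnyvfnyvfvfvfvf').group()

'vfvf'

`\1` is not a pattern — it's the concrete string captured by group 1, re-applied verbatim.
The match spans [8:12] → 'vfvf'.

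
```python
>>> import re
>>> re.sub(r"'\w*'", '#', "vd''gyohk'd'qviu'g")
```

Matches: at [2:4] → "''"; at [9:12] → "'d'".
`sub` substitutes '#' at each match site.

"vd#gyohk#qviu'g"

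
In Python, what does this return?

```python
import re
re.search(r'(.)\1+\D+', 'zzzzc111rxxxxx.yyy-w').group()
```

'zzzzc'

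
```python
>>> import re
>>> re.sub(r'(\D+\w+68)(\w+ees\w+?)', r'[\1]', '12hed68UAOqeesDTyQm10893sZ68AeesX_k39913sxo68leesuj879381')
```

'12[hed68UAOqeesDTyQm10893sZ68AeesX_k39913sxo68]j879381'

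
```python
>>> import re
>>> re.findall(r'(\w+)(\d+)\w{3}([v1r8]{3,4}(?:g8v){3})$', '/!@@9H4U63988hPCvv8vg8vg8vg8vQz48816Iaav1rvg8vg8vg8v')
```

This matches one or more of a word character (captured); then one or more of a digit (captured); then exactly 3 of a word character; then 3 to 4 of one of [v1r8], then the literal 'g8v' repeated 3 times (captured); then anchored at the end.
3 groups means the one result is a tuple of 3 captured strings — 1 here.

[('9H4U63988hPCvv8vg8vg8vg8vQz4881', '6', 'v1rvg8vg8vg8v')]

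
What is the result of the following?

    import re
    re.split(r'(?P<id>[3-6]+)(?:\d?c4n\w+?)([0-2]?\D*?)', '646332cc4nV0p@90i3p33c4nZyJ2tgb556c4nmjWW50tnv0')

This matches one or more of a character in [3-6] (captured as 'id'); then optionally a digit, then the literal 'c4n', then one or more of a word character (lazy) (non-capturing group); then optionally a character in [0-2], then zero or more of a non-digit (lazy) (captured).
Because the pattern has a capturing group, `split` also inserts each captured text between the pieces.

['646332cc4nV0p@90i3p', '33', '', 'yJ2tgb', '556', '', 'jWW50tnv0']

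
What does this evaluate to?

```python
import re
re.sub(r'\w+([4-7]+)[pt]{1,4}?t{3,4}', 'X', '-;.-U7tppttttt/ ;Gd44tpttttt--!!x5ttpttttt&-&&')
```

'-;.-Xt/ ;Xt--!!Xt&-&&'

Each match is replaced by 'X'.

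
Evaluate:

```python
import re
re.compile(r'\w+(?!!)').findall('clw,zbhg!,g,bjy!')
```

The negative lookahead/lookbehind blocks any match where the forbidden context is present.
Matches: at [0:3] → 'clw'; at [4:7] → 'zbh'; at [10:11] → 'g'; at [12:14] → 'bj'.
`findall` yields the raw match text (4 of them) because the pattern has no groups.

['clw', 'zbh', 'g', 'bj']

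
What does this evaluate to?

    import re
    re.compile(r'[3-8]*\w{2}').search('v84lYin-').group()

'v8'

The pattern matches zero or more of a character in [3-8]; then exactly 2 of a word character.
Unlike `match`, `search` isn't anchored — it looks for the pattern anywhere in the string.
The match spans [0:2] → 'v8'.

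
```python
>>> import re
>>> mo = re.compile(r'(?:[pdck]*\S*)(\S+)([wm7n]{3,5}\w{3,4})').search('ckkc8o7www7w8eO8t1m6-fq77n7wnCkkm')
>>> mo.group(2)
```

Pattern: zero or more of one of [pdck], then zero or more of a non-whitespace character (non-capturing group); then one or more of a non-whitespace character (captured); then 3 to 5 of one of [wm7n], then 3 to 4 of a word character (captured).
`re.search` tries every starting position until one works.
The match spans [0:33] → 'ckkc8o7www7w8eO8t1m6-fq77n7wnCkkm'.
Captured: group 1 = 'n', group 2 = '7wnCkkm'.

'7wnCkkm'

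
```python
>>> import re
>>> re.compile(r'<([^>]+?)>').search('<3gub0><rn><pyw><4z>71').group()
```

`re.search` tries every starting position until one works.
The match spans [0:7] → '<3gub0>'.
Captured: group 1 = '3gub0'.

'<3gub0>'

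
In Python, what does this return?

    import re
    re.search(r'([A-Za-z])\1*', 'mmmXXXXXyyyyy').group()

'mmm'

`\1` is not a pattern — it's the concrete string captured by group 1, re-applied verbatim.
`search` walks the string left to right and returns the first match it finds.
The match spans [0:3] → 'mmm'.
Captured: group 1 = 'm'.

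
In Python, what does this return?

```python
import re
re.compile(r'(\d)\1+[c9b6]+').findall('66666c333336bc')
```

['6', '3']

`\1` has to match the exact text group 1 already captured.
Walking the string: at [0:6] match '66666c', group 1 = '6'; at [6:14] match '333336bc', group 1 = '3'.
One capturing group, so `findall` returns just the captured substring from each match — 2 in all.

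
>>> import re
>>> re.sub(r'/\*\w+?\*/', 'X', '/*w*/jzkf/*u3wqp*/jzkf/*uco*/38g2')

'XjzkfXjzkfX38g2'

`sub` substitutes 'X' at each match site.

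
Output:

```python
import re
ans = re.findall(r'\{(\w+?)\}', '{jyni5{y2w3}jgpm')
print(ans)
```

Scanning left to right: at [6:12] match '{y2w3}', group 1 = 'y2w3'.
With a single group, `findall` returns only what that group captured — 1 item.

['y2w3']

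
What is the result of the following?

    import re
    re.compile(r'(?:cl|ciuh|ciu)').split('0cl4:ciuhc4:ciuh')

Alternation tries branches left to right and keeps the first one that lets the overall match succeed at that position.
Matches to split on: at [1:3] → 'cl'; at [5:9] → 'ciuh'; at [12:16] → 'ciuh'.
Splitting on the pattern gives 4 pieces.

['0', '4:', 'c4:', '']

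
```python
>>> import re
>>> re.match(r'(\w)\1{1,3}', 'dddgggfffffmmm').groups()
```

('d',)

The match spans [0:3] → 'ddd'.
Captured: group 1 = 'd'.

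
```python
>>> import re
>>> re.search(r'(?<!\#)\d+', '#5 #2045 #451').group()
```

'045'

Because the assertion is negative and zero-width, positions next to the forbidden text are skipped.
`re.search` tries every starting position until one works.
The match spans [5:8] → '045'.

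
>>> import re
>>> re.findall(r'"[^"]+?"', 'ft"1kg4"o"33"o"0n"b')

Since nothing is captured, `findall` lists the 3 matched substrings directly.

['"1kg4"', '"33"', '"0n"']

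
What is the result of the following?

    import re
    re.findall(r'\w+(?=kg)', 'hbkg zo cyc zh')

['hb']

Because the assertion is zero-width, the text it checks is not consumed and won't appear in the result.
No capturing groups, so `findall` returns the 1 full match string.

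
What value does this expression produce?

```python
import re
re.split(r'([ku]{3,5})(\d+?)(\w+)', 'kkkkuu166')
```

['k', 'kkkuu', '1', '66', '']

Because the quantifier is non-greedy, it stops expanding at the earliest point where the rest of the pattern can succeed.
`re.split` interleaves the captured-group text with the surrounding fragments.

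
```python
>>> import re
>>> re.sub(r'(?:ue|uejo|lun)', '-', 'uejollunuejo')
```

'-jol--jo'

Alternation isn't longest-match — the leftmost alternative that fits at this position is chosen.
Each match is replaced by '-'.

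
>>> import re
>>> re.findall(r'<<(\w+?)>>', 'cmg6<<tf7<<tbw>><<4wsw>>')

Walking the string: at [9:16] match '<<tbw>>', group 1 = 'tbw'; at [16:24] match '<<4wsw>>', group 1 = '4wsw'.
With a single group, `findall` returns only what that group captured — 2 items.

['tbw', '4wsw']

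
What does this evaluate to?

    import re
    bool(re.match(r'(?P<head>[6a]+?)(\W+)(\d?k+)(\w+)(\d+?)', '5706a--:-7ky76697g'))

False

The pattern matches one or more of one of [6a] (lazy) (captured as 'head'); then one or more of a non-word character (captured); then optionally a digit, then one or more of a literal 'k' (captured); then one or more of a word character (captured); then one or more of a digit (lazy) (captured).
`re.match` only tries the pattern at the start of the string.
Here position 0 doesn't satisfy it, so the call returns None, and `bool(None)` is False.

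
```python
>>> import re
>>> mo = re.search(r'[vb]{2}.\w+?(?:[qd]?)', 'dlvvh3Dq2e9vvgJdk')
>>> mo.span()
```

The pattern matches exactly 2 of one of [vb], then any character, then one or more of a word character (lazy); then optionally one of [qd] (non-capturing group).
The match spans [2:6] → 'vvh3'.

(2, 6)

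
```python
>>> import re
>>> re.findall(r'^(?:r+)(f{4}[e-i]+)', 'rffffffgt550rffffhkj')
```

['ffffffg']

`findall` collects group 1 from the one match (1 total).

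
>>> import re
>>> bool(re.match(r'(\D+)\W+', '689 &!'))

`match` is anchored at position 0; if the pattern doesn't fit there, it returns None.
Here the string doesn't start with a match, so the call returns None, and `bool(None)` is False.

False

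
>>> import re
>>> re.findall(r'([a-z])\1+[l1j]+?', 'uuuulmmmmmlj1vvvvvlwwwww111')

['u', 'm', 'v', 'w']

A backreference is literal: `\1` must see the identical characters the first group matched.
Matches: at [0:5] match 'uuuul', group 1 = 'u'; at [5:11] match 'mmmmml', group 1 = 'm'; at [13:19] match 'vvvvvl', group 1 = 'v'; at [19:25] match 'wwwww1', group 1 = 'w'.
Because there's exactly one group, `findall` drops the full match and keeps group 1 from each hit.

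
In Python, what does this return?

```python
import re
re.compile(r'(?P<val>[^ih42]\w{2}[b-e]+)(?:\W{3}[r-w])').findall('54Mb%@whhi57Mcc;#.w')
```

The pattern matches any character except [ih42], then exactly 2 of a word character, then one or more of a character in [b-e] (captured as 'val'); then exactly 3 of a non-word character, then a character in [r-w] (non-capturing group).
Scanning left to right: at [10:19] match '57Mcc;#.w', group 1 = '57Mcc'.
One capturing group, so `findall` returns just the captured substring from the one match — 1 in all.

['57Mcc']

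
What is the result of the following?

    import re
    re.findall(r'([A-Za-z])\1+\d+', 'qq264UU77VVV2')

The backreference `\1` re-matches whatever the first group consumed, character for character.
With a single group, `findall` returns only what that group captured — 3 items.

['q', 'U', 'V']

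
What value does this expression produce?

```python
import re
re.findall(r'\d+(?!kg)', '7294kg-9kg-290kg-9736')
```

Because the assertion is negative and zero-width, positions next to the forbidden text are skipped.
Scanning left to right: at [0:3] → '729'; at [11:13] → '29'; at [17:21] → '9736'.
No capturing groups, so `findall` returns the 3 full match strings.

['729', '29', '9736']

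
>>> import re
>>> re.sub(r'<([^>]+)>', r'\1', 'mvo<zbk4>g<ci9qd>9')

'mvozbk4gci9qd9'

Matches: at [3:9] → '<zbk4>'; at [10:17] → '<ci9qd>'.
The replacement refers to a captured group, so each match is rewritten using its own captured text.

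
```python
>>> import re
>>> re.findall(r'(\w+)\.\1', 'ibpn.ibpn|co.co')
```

The backreference `\1` re-matches whatever the first group consumed, character for character.
Because there's exactly one group, `findall` drops the full match and keeps group 1 from each hit.

['ibpn', 'co']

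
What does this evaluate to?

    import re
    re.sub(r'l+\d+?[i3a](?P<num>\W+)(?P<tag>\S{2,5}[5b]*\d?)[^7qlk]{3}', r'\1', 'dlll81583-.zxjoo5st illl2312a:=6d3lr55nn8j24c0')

'd-.i:=j24c0'

This matches one or more of a literal 'l', then one or more of a digit (lazy); then one of [i3a]; then one or more of a non-word character (captured as 'num'); then 2 to 5 of a non-whitespace character, then zero or more of one of [5b], then optionally a digit (captured as 'tag'); then exactly 3 of any character except [7qlk].
Matches: at [1:20] → 'lll81583-.zxjoo5st '; at [21:41] → 'lll2312a:=6d3lr55nn8'.
`\1` in the replacement pulls in group 1's text for each match.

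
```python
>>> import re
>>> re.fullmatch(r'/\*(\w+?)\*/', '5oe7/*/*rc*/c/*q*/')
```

`re.fullmatch` is like wrapping the pattern in `^…$` (in single-line mode).
Here the pattern can't cover the whole string, so the call returns None.

None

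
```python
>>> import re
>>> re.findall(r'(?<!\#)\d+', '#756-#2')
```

['56']

The negative lookaround is zero-width — it rules out positions where the adjacent text would match, without consuming anything.
`findall` yields the raw match text (1 of them) because the pattern has no groups.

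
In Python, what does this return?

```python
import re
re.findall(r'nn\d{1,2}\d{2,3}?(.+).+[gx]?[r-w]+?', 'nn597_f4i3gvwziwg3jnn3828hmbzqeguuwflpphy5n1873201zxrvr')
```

Pattern: the literal 'nn', then 1 to 2 of a digit, then 2 to 3 of a digit (lazy); then one or more of any character (captured); then one or more of any character, then optionally one of [gx], then one or more of a character in [r-w] (lazy).
Scanning left to right: at [0:55] match 'nn597_f4i3gvwziwg3jnn3828hmbzqeguuwflpphy5n1873201zxrvr', group 1 = '_f4i3gvwziwg3jnn3828hmbzqeguuwflpphy5n1873201zxr'.
`findall` collects group 1 from the one match (1 total).

['_f4i3gvwziwg3jnn3828hmbzqeguuwflpphy5n1873201zxr']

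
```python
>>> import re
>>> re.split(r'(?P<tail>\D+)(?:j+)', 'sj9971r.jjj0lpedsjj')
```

['', 's', '9971', 'r.jj', '0', 'lpedsj', '']

This matches one or more of a non-digit (captured as 'tail'); then one or more of a literal 'j' (non-capturing group).
Matches to split on: at [0:2] → 'sj'; at [6:11] → 'r.jjj'; at [12:19] → 'lpedsjj'.
Because the pattern has a capturing group, `split` also inserts each captured text between the pieces.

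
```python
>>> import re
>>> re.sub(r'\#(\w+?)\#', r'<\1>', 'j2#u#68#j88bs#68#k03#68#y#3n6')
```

'j2<u>68<j88bs>68<k03>68<y>3n6'

Matches: at [2:5] → '#u#'; at [7:14] → '#j88bs#'; at [16:21] → '#k03#'; at [23:26] → '#y#'.
The replacement refers to a captured group, so each match is rewritten using its own captured text.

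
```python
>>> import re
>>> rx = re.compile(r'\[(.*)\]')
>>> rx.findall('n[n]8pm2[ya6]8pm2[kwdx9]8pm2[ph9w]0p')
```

['n]8pm2[ya6]8pm2[kwdx9]8pm2[ph9w']

Walking the string: at [1:34] match '[n]8pm2[ya6]8pm2[kwdx9]8pm2[ph9w]', group 1 = 'n]8pm2[ya6]8pm2[kwdx9]8pm2[ph9w'.
Because there's exactly one group, `findall` drops the full match and keeps group 1 from the one hit.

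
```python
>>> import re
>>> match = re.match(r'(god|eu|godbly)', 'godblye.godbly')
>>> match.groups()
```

The match spans [0:3] → 'god'.
Captured: group 1 = 'god'.

('god',)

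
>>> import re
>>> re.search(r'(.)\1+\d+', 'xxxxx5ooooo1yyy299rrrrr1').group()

'xxxxx5'

The backreference `\1` re-matches whatever the first group consumed, character for character.
`re.search` tries every starting position until one works.
The match spans [0:6] → 'xxxxx5'.
Captured: group 1 = 'x'.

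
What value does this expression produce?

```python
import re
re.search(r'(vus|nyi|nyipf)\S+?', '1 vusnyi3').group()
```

Unlike `match`, `search` isn't anchored — it looks for the pattern anywhere in the string.
The match spans [2:6] → 'vusn'.
Captured: group 1 = 'vus'.

'vusn'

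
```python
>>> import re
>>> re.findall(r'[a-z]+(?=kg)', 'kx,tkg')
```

['t']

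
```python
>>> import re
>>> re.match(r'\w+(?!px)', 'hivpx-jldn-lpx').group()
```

The negative lookahead/lookbehind blocks any match where the forbidden context is present.
`match` is anchored at position 0; if the pattern doesn't fit there, it returns None.
The match spans [0:5] → 'hivpx'.

'hivpx'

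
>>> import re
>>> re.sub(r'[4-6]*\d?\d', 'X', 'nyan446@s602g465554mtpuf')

'nyanX@sXgXmtpuf'

This matches zero or more of a character in [4-6]; then optionally a digit, then a digit.
Matches: at [4:7] → '446'; at [9:12] → '602'; at [13:19] → '465554'.
Every occurrence is swapped for 'X'.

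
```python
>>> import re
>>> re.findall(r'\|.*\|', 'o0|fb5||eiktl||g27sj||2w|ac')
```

['|fb5||eiktl||g27sj||2w|']

Matches: at [2:25] → '|fb5||eiktl||g27sj||2w|'.
`findall` yields the raw match text (1 of them) because the pattern has no groups.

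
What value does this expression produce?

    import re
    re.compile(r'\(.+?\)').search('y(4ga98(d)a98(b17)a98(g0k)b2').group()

Because the quantifier is non-greedy, it stops expanding at the earliest point where the rest of the pattern can succeed.
`re.search` scans for the first position where the pattern succeeds.
The match spans [1:10] → '(4ga98(d)'.

'(4ga98(d)'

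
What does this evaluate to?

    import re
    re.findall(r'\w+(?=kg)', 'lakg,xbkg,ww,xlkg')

['la', 'xb', 'xl']

Because the assertion is zero-width, the text it checks is not consumed and won't appear in the result.
Walking the string: at [0:2] → 'la'; at [5:7] → 'xb'; at [13:15] → 'xl'.
No capturing groups, so `findall` returns the 3 full match strings.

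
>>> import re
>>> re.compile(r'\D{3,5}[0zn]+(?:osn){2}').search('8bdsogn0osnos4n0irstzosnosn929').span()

(16, 27)

The match spans [16:27] → 'irstzosnosn'.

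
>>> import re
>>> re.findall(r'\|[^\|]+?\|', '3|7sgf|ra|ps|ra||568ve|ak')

['|7sgf|', '|ps|', '|568ve|']

Scanning left to right: at [1:7] → '|7sgf|'; at [9:13] → '|ps|'; at [16:23] → '|568ve|'.
With no groups in the pattern, `findall` gives back each whole match — 3 here.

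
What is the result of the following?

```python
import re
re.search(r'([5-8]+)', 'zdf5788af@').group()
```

The pattern matches one or more of a character in [5-8] (captured).
`re.search` tries every starting position until one works.
The match spans [3:7] → '5788'.
Captured: group 1 = '5788'.

'5788'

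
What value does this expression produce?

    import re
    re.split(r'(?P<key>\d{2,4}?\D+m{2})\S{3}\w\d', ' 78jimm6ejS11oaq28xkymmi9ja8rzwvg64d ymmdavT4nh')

This matches 2 to 4 of a digit (lazy), then one or more of a non-digit, then exactly 2 of a literal 'm' (captured as 'key'); then exactly 3 of a non-whitespace character, then a word character, then a digit.
Matches to split on: at [1:12] → '78jimm6ejS1'; at [16:28] → '28xkymmi9ja8'; at [33:45] → '64d ymmdavT4'.
With a capturing group present, the delimiter's captured portion is kept in the result list.

[' ', '78jimm', '1oaq', '28xkymm', 'rzwvg', '64d ymm', 'nh']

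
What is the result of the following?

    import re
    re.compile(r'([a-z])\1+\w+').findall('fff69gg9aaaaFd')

['f']

The backreference `\1` re-matches whatever the first group consumed, character for character.
`findall` collects group 1 from the one match (1 total).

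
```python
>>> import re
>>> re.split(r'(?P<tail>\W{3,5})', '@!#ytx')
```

This matches 3 to 5 of a non-word character (captured as 'tail').
Matches to split on: at [0:3] → '@!#'.
The group in the pattern means `split` returns the separators' captures alongside the pieces.

['', '@!#', 'ytx']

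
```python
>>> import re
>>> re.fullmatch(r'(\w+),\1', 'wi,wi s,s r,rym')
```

None

After group 1 captures some text, `\1` only succeeds where that same text appears again.
`re.fullmatch` is like wrapping the pattern in `^…$` (in single-line mode).
Here there's no way to consume every character, so the call returns None.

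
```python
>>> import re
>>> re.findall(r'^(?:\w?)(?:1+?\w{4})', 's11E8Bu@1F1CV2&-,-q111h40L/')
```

['s11E8B']

Because the quantifier is non-greedy, it stops expanding at the earliest point where the rest of the pattern can succeed.
`findall` yields the raw match text (1 of them) because the pattern has no groups.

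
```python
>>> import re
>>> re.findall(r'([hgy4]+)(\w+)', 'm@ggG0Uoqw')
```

[('gg', 'G0Uoqw')]

`findall` packs the 2 group values into a tuple for every match.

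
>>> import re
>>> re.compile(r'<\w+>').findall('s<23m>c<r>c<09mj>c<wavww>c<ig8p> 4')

['<23m>', '<r>', '<09mj>', '<wavww>', '<ig8p>']

No capturing groups, so `findall` returns the 5 full match strings.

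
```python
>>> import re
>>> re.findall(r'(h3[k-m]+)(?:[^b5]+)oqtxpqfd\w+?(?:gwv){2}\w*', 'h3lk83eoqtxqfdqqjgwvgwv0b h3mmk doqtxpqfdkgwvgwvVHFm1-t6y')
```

['h3mmk']

The pattern matches the literal 'h3', then one or more of a character in [k-m] (captured); then one or more of any character except [b5] (non-capturing group); then the literal 'oqt', then the literal 'xpq', then the literal 'fd'; then one or more of a word character (lazy), then the literal 'gwv' repeated 2 times, then zero or more of a word character.
Walking the string: at [26:53] match 'h3mmk doqtxpqfdkgwvgwvVHFm1', group 1 = 'h3mmk'.
Because there's exactly one group, `findall` drops the full match and keeps group 1 from the one hit.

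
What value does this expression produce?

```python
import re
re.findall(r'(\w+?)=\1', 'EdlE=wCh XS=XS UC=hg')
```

A backreference is literal: `\1` must see the identical characters the first group matched.
Matches: at [9:14] match 'XS=XS', group 1 = 'XS'.
One capturing group, so `findall` returns just the captured substring from the one match — 1 in all.

['XS']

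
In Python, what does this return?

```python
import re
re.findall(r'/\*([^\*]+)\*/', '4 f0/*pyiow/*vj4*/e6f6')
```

One capturing group, so `findall` returns just the captured substring from the one match — 1 in all.

['vj4']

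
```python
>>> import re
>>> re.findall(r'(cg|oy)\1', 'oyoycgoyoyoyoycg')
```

`\1` is not a pattern — it's the concrete string captured by group 1, re-applied verbatim.
`findall` collects group 1 from each match (3 total).

['oy', 'oy', 'oy']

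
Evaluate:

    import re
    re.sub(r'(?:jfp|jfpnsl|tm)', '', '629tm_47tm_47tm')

Each match is replaced by ''.

'629_47_47'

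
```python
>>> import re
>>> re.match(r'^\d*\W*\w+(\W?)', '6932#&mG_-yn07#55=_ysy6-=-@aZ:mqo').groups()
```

('-',)

The pattern matches anchored at the start of the string; then zero or more of a digit, then zero or more of a non-word character, then one or more of a word character; then optionally a non-word character (captured).
`re.match` won't scan ahead — the pattern has to work from the very first character.
The match spans [0:10] → '6932#&mG_-'.
Captured: group 1 = '-'.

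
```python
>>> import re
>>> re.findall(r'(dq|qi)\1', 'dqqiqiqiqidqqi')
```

The backreference `\1` re-matches whatever the first group consumed, character for character.
`findall` collects group 1 from each match (2 total).

['qi', 'qi']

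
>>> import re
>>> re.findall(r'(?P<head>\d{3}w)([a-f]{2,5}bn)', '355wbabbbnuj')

[('355w', 'babbbn')]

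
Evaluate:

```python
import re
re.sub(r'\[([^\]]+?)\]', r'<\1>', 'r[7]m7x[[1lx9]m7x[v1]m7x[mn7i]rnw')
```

Matches: at [1:4] → '[7]'; at [7:14] → '[[1lx9]'; at [17:21] → '[v1]'; at [24:30] → '[mn7i]'.
`\1` in the replacement pulls in group 1's text for each match.

'r<7>m7x<[1lx9>m7x<v1>m7x<mn7i>rnw'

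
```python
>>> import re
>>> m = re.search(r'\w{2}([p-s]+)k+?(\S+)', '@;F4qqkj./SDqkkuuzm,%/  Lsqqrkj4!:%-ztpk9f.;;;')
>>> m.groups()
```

The match spans [2:22] → 'F4qqkj./SDqkkuuzm,%/'.
Captured: group 1 = 'qq', group 2 = 'j./SDqkkuuzm,%/'.

('qq', 'j./SDqkkuuzm,%/')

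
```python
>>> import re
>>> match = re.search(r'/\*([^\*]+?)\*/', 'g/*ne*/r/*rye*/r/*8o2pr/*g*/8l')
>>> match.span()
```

The match spans [1:7] → '/*ne*/'.

(1, 7)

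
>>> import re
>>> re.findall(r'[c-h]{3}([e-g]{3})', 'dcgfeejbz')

This matches exactly 3 of a character in [c-h]; then exactly 3 of a character in [e-g] (captured).
With a single group, `findall` returns only what that group captured — 1 item.

['fee']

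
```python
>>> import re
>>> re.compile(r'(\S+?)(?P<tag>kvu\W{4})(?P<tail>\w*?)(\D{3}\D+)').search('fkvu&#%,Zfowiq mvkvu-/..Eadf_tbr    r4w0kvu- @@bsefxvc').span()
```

This matches one or more of a non-whitespace character (lazy) (captured); then the literal 'kvu', then exactly 4 of a non-word character (captured as 'tag'); then zero or more of a word character (lazy) (captured as 'tail'); then exactly 3 of a non-digit, then one or more of a non-digit (captured).
The match spans [0:37] → 'fkvu&#%,Zfowiq mvkvu-/..Eadf_tbr    r'.

(0, 37)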